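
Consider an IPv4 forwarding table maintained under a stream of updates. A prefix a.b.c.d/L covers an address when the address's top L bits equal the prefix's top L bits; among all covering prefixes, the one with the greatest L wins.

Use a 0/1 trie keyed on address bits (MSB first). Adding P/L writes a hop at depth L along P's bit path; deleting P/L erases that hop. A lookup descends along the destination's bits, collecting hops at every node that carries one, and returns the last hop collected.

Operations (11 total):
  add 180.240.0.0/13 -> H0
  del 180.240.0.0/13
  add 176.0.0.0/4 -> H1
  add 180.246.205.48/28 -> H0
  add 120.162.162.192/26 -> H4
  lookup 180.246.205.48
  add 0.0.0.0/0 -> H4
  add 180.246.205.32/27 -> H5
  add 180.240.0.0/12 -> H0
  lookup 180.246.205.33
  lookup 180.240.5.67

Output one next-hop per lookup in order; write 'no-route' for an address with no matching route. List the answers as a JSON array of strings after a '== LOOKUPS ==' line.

Process each operation:
  add 180.240.0.0/13 -> H0 at depth 13
  - 180.240.0.0/13 clear@13
  add 176.0.0.0/4 -> H1 at depth 4
  add 180.246.205.48/28 -> H0 at depth 28
  add 120.162.162.192/26 -> H4 at depth 26
  ? 180.246.205.48  path d0:-→d1:-→d2:-→d3:-→d4:H1→d5:-→d6:-→d7:-→d8:-→d9:-→d10:-→d11:-→d12:-→d13:-→d14:-→d15:-→d16:-→d17:-→d18:-→d19:-→d20:-→d21:-→d22:-→d23:-→d24:-→d25:-→d26:-→d27:-→d28:H0  best=H0
  add 0.0.0.0/0 -> H4 at depth 0
  add 180.246.205.32/27 -> H5 at depth 27
  add 180.240.0.0/12 -> H0 at depth 12
  ? 180.246.205.33  path d0:H4→d1:-→d2:-→d3:-→d4:H1→d5:-→d6:-→d7:-→d8:-→d9:-→d10:-→d11:-→d12:H0→d13:-→d14:-→d15:-→d16:-→d17:-→d18:-→d19:-→d20:-→d21:-→d22:-→d23:-→d24:-→d25:-→d26:-→d27:H5  best=H5
  ? 180.240.5.67  path d0:H4→d1:-→d2:-→d3:-→d4:H1→d5:-→d6:-→d7:-→d8:-→d9:-→d10:-→d11:-→d12:H0→d13:-  best=H0

== LOOKUPS ==
["H0","H5","H0"]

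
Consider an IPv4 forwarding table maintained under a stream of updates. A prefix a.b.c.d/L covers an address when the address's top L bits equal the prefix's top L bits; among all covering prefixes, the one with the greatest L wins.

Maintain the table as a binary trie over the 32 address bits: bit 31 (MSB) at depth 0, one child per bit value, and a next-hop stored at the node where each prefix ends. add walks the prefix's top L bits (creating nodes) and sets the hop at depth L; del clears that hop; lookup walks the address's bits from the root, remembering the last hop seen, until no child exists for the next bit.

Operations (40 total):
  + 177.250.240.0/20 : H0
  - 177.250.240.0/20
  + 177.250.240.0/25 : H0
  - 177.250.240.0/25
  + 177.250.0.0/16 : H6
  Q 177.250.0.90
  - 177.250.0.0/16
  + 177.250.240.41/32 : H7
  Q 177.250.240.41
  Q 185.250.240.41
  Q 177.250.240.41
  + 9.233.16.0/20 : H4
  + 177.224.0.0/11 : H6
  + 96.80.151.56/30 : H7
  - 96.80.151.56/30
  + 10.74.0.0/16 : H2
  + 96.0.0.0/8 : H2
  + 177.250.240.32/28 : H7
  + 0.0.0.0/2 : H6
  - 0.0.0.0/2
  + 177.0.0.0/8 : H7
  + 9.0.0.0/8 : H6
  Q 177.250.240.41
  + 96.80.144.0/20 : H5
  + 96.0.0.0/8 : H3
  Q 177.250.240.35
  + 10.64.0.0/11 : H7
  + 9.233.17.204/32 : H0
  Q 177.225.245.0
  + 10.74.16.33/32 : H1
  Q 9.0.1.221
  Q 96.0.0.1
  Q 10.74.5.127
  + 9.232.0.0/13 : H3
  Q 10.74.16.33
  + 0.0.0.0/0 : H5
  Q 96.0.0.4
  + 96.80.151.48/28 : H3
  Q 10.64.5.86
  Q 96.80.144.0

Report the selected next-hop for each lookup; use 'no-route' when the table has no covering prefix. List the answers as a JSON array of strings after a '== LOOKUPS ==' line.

Trace:
  + 177.250.240.0/20 (H0) depth=20
  - 177.250.240.0/20 clear@20
  + 177.250.240.0/25 (H0) depth=25
  - 177.250.240.0/25 clear@25
  + 177.250.0.0/16 (H6) depth=16
  lookup 177.250.0.90: bits 1011000111111010 walk d0:-→d1:-→d2:-→d3:-→d4:-→d5:-→d6:-→d7:-→d8:-→d9:-→d10:-→d11:-→d12:-→d13:-→d14:-→d15:-→d16:H6 -> H6
  - 177.250.0.0/16 clear@16
  + 177.250.240.41/32 (H7) depth=32
  lookup 177.250.240.41: bits 10110001111110101111000000101001 walk d0:-→d1:-→d2:-→d3:-→d4:-→d5:-→d6:-→d7:-→d8:-→d9:-→d10:-→d11:-→d12:-→d13:-→d14:-→d15:-→d16:-→d17:-→d18:-→d19:-→d20:-→d21:-→d22:-→d23:-→d24:-→d25:-→d26:-→d27:-→d28:-→d29:-→d30:-→d31:-→d32:H7 -> H7
  lookup 185.250.240.41: bits 1011 walk d0:-→d1:-→d2:-→d3:-→d4:- -> no-route
  lookup 177.250.240.41: bits 10110001111110101111000000101001 walk d0:-→d1:-→d2:-→d3:-→d4:-→d5:-→d6:-→d7:-→d8:-→d9:-→d10:-→d11:-→d12:-→d13:-→d14:-→d15:-→d16:-→d17:-→d18:-→d19:-→d20:-→d21:-→d22:-→d23:-→d24:-→d25:-→d26:-→d27:-→d28:-→d29:-→d30:-→d31:-→d32:H7 -> H7
  + 9.233.16.0/20 (H4) depth=20
  + 177.224.0.0/11 (H6) depth=11
  + 96.80.151.56/30 (H7) depth=30
  - 96.80.151.56/30 clear@30
  + 10.74.0.0/16 (H2) depth=16
  + 96.0.0.0/8 (H2) depth=8
  + 177.250.240.32/28 (H7) depth=28
  + 0.0.0.0/2 (H6) depth=2
  - 0.0.0.0/2 clear@2
  + 177.0.0.0/8 (H7) depth=8
  + 9.0.0.0/8 (H6) depth=8
  lookup 177.250.240.41: bits 10110001111110101111000000101001 walk d0:-→d1:-→d2:-→d3:-→d4:-→d5:-→d6:-→d7:-→d8:H7→d9:-→d10:-→d11:H6→d12:-→d13:-→d14:-→d15:-→d16:-→d17:-→d18:-→d19:-→d20:-→d21:-→d22:-→d23:-→d24:-→d25:-→d26:-→d27:-→d28:H7→d29:-→d30:-→d31:-→d32:H7 -> H7
  + 96.80.144.0/20 (H5) depth=20
  + 96.0.0.0/8 (H3) depth=8
  lookup 177.250.240.35: bits 1011000111111010111100000010 walk d0:-→d1:-→d2:-→d3:-→d4:-→d5:-→d6:-→d7:-→d8:H7→d9:-→d10:-→d11:H6→d12:-→d13:-→d14:-→d15:-→d16:-→d17:-→d18:-→d19:-→d20:-→d21:-→d22:-→d23:-→d24:-→d25:-→d26:-→d27:-→d28:H7 -> H7
  + 10.64.0.0/11 (H7) depth=11
  + 9.233.17.204/32 (H0) depth=32
  lookup 177.225.245.0: bits 10110001111 walk d0:-→d1:-→d2:-→d3:-→d4:-→d5:-→d6:-→d7:-→d8:H7→d9:-→d10:-→d11:H6 -> H6
  + 10.74.16.33/32 (H1) depth=32
  lookup 9.0.1.221: bits 00001001 walk d0:-→d1:-→d2:-→d3:-→d4:-→d5:-→d6:-→d7:-→d8:H6 -> H6
  lookup 96.0.0.1: bits 011000000 walk d0:-→d1:-→d2:-→d3:-→d4:-→d5:-→d6:-→d7:-→d8:H3→d9:- -> H3
  lookup 10.74.5.127: bits 0000101001001010000 walk d0:-→d1:-→d2:-→d3:-→d4:-→d5:-→d6:-→d7:-→d8:-→d9:-→d10:-→d11:H7→d12:-→d13:-→d14:-→d15:-→d16:H2→d17:-→d18:-→d19:- -> H2
  + 9.232.0.0/13 (H3) depth=13
  lookup 10.74.16.33: bits 00001010010010100001000000100001 walk d0:-→d1:-→d2:-→d3:-→d4:-→d5:-→d6:-→d7:-→d8:-→d9:-→d10:-→d11:H7→d12:-→d13:-→d14:-→d15:-→d16:H2→d17:-→d18:-→d19:-→d20:-→d21:-→d22:-→d23:-→d24:-→d25:-→d26:-→d27:-→d28:-→d29:-→d30:-→d31:-→d32:H1 -> H1
  + 0.0.0.0/0 (H5) depth=0
  lookup 96.0.0.4: bits 011000000 walk d0:H5→d1:-→d2:-→d3:-→d4:-→d5:-→d6:-→d7:-→d8:H3→d9:- -> H3
  + 96.80.151.48/28 (H3) depth=28
  lookup 10.64.5.86: bits 000010100100 walk d0:H5→d1:-→d2:-→d3:-→d4:-→d5:-→d6:-→d7:-→d8:-→d9:-→d10:-→d11:H7→d12:- -> H7
  lookup 96.80.144.0: bits 011000000101000010010 walk d0:H5→d1:-→d2:-→d3:-→d4:-→d5:-→d6:-→d7:-→d8:H3→d9:-→d10:-→d11:-→d12:-→d13:-→d14:-→d15:-→d16:-→d17:-→d18:-→d19:-→d20:H5→d21:- -> H5

== LOOKUPS ==
["H6","H7","no-route","H7","H7","H7","H6","H6","H3","H2","H1","H3","H7","H5"]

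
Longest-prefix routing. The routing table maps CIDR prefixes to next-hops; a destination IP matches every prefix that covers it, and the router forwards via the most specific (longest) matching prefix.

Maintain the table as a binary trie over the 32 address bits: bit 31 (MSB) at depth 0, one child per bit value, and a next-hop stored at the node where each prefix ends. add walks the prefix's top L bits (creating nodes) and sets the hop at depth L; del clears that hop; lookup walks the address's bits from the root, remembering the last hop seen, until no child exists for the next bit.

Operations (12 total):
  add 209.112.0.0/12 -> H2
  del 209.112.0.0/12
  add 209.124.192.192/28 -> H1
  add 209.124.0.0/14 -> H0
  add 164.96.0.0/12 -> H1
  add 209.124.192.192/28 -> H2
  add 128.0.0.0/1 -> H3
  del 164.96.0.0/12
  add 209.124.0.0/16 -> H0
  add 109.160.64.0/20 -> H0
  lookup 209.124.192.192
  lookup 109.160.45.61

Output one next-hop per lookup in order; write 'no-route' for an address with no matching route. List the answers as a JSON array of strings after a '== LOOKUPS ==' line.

Process each operation:
  add 209.112.0.0/12 -> H2 at depth 12
  - 209.112.0.0/12 clear@12
  add 209.124.192.192/28 -> H1 at depth 28
  add 209.124.0.0/14 -> H0 at depth 14
  add 164.96.0.0/12 -> H1 at depth 12
  add 209.124.192.192/28 -> H2 at depth 28
  add 128.0.0.0/1 -> H3 at depth 1
  - 164.96.0.0/12 clear@12
  add 209.124.0.0/16 -> H0 at depth 16
  add 109.160.64.0/20 -> H0 at depth 20
  lookup 209.124.192.192: bits 1101000101111100110000001100 walk d0:-→d1:H3→d2:-→d3:-→d4:-→d5:-→d6:-→d7:-→d8:-→d9:-→d10:-→d11:-→d12:-→d13:-→d14:H0→d15:-→d16:H0→d17:-→d18:-→d19:-→d20:-→d21:-→d22:-→d23:-→d24:-→d25:-→d26:-→d27:-→d28:H2 -> H2
  lookup 109.160.45.61: bits 01101101101000000 walk d0:-→d1:-→d2:-→d3:-→d4:-→d5:-→d6:-→d7:-→d8:-→d9:-→d10:-→d11:-→d12:-→d13:-→d14:-→d15:-→d16:-→d17:- -> no-route

== LOOKUPS ==
["H2","no-route"]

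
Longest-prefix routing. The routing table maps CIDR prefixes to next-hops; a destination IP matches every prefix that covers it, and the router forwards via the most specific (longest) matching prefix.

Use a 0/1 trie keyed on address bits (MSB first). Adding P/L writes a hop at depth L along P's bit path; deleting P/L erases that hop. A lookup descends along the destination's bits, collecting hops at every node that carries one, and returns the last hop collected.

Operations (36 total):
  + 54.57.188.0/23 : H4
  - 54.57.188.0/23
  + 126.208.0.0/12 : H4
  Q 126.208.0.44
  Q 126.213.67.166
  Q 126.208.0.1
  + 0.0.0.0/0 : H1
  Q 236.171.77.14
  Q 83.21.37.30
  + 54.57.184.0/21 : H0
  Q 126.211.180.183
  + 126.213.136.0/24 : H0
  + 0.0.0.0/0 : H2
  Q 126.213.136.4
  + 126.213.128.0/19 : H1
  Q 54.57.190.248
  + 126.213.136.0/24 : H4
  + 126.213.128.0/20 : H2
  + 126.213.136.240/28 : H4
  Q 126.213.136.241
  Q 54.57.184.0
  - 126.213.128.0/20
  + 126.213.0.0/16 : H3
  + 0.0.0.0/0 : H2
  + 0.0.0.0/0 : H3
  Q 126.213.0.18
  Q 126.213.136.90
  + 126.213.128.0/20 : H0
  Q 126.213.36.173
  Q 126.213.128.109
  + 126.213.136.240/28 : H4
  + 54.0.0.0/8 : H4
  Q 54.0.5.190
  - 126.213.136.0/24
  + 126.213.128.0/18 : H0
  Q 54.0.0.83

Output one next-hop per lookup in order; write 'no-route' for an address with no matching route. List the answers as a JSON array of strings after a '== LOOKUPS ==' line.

Trace:
  + 54.57.188.0/23 (H4) depth=23
  - 54.57.188.0/23 clear@23
  + 126.208.0.0/12 (H4) depth=12
  ? 126.208.0.44  path d0:-→d1:-→d2:-→d3:-→d4:-→d5:-→d6:-→d7:-→d8:-→d9:-→d10:-→d11:-→d12:H4  best=H4
  ? 126.213.67.166  path d0:-→d1:-→d2:-→d3:-→d4:-→d5:-→d6:-→d7:-→d8:-→d9:-→d10:-→d11:-→d12:H4  best=H4
  ? 126.208.0.1  path d0:-→d1:-→d2:-→d3:-→d4:-→d5:-→d6:-→d7:-→d8:-→d9:-→d10:-→d11:-→d12:H4  best=H4
  + 0.0.0.0/0 (H1) depth=0
  ? 236.171.77.14  path d0:H1  best=H1
  ? 83.21.37.30  path d0:H1→d1:-→d2:-  best=H1
  + 54.57.184.0/21 (H0) depth=21
  ? 126.211.180.183  path d0:H1→d1:-→d2:-→d3:-→d4:-→d5:-→d6:-→d7:-→d8:-→d9:-→d10:-→d11:-→d12:H4  best=H4
  + 126.213.136.0/24 (H0) depth=24
  + 0.0.0.0/0 (H2) depth=0
  ? 126.213.136.4  path d0:H2→d1:-→d2:-→d3:-→d4:-→d5:-→d6:-→d7:-→d8:-→d9:-→d10:-→d11:-→d12:H4→d13:-→d14:-→d15:-→d16:-→d17:-→d18:-→d19:-→d20:-→d21:-→d22:-→d23:-→d24:H0  best=H0
  + 126.213.128.0/19 (H1) depth=19
  ? 54.57.190.248  path d0:H2→d1:-→d2:-→d3:-→d4:-→d5:-→d6:-→d7:-→d8:-→d9:-→d10:-→d11:-→d12:-→d13:-→d14:-→d15:-→d16:-→d17:-→d18:-→d19:-→d20:-→d21:H0→d22:-  best=H0
  + 126.213.136.0/24 (H4) depth=24
  + 126.213.128.0/20 (H2) depth=20
  + 126.213.136.240/28 (H4) depth=28
  ? 126.213.136.241  path d0:H2→d1:-→d2:-→d3:-→d4:-→d5:-→d6:-→d7:-→d8:-→d9:-→d10:-→d11:-→d12:H4→d13:-→d14:-→d15:-→d16:-→d17:-→d18:-→d19:H1→d20:H2→d21:-→d22:-→d23:-→d24:H4→d25:-→d26:-→d27:-→d28:H4  best=H4
  ? 54.57.184.0  path d0:H2→d1:-→d2:-→d3:-→d4:-→d5:-→d6:-→d7:-→d8:-→d9:-→d10:-→d11:-→d12:-→d13:-→d14:-→d15:-→d16:-→d17:-→d18:-→d19:-→d20:-→d21:H0  best=H0
  - 126.213.128.0/20 clear@20
  + 126.213.0.0/16 (H3) depth=16
  + 0.0.0.0/0 (H2) depth=0
  + 0.0.0.0/0 (H3) depth=0
  ? 126.213.0.18  path d0:H3→d1:-→d2:-→d3:-→d4:-→d5:-→d6:-→d7:-→d8:-→d9:-→d10:-→d11:-→d12:H4→d13:-→d14:-→d15:-→d16:H3  best=H3
  ? 126.213.136.90  path d0:H3→d1:-→d2:-→d3:-→d4:-→d5:-→d6:-→d7:-→d8:-→d9:-→d10:-→d11:-→d12:H4→d13:-→d14:-→d15:-→d16:H3→d17:-→d18:-→d19:H1→d20:-→d21:-→d22:-→d23:-→d24:H4  best=H4
  + 126.213.128.0/20 (H0) depth=20
  ? 126.213.36.173  path d0:H3→d1:-→d2:-→d3:-→d4:-→d5:-→d6:-→d7:-→d8:-→d9:-→d10:-→d11:-→d12:H4→d13:-→d14:-→d15:-→d16:H3  best=H3
  ? 126.213.128.109  path d0:H3→d1:-→d2:-→d3:-→d4:-→d5:-→d6:-→d7:-→d8:-→d9:-→d10:-→d11:-→d12:H4→d13:-→d14:-→d15:-→d16:H3→d17:-→d18:-→d19:H1→d20:H0  best=H0
  + 126.213.136.240/28 (H4) depth=28
  + 54.0.0.0/8 (H4) depth=8
  ? 54.0.5.190  path d0:H3→d1:-→d2:-→d3:-→d4:-→d5:-→d6:-→d7:-→d8:H4→d9:-→d10:-  best=H4
  - 126.213.136.0/24 clear@24
  + 126.213.128.0/18 (H0) depth=18
  ? 54.0.0.83  path d0:H3→d1:-→d2:-→d3:-→d4:-→d5:-→d6:-→d7:-→d8:H4→d9:-→d10:-  best=H4

== LOOKUPS ==
["H4","H4","H4","H1","H1","H4","H0","H0","H4","H0","H3","H4","H3","H0","H4","H4"]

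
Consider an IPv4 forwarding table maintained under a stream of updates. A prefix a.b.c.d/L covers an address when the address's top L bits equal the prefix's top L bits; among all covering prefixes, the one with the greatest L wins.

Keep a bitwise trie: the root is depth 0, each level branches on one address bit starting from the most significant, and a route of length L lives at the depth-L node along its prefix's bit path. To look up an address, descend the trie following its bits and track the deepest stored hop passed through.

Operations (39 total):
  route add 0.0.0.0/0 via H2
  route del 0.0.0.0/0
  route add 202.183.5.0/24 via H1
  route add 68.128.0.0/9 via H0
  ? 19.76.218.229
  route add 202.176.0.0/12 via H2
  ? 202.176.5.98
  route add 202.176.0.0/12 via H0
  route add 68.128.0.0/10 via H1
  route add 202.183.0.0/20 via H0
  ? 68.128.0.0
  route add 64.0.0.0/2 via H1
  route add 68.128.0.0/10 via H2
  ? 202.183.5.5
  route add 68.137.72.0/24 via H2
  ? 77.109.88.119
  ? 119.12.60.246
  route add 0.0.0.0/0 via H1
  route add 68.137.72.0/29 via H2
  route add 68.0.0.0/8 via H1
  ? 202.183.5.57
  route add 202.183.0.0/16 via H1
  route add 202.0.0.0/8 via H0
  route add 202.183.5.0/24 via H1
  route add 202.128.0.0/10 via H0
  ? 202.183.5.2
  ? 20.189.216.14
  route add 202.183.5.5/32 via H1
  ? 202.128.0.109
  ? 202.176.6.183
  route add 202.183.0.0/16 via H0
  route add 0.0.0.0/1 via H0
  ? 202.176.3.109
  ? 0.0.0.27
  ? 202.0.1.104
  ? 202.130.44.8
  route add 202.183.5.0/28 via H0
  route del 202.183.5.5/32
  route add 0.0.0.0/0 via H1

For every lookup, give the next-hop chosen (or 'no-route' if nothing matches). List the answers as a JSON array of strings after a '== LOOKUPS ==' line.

Trace:
  add 0.0.0.0/0 -> H2 at depth 0
  del 0.0.0.0/0 (clear depth 0)
  add 202.183.5.0/24 -> H1 at depth 24
  add 68.128.0.0/9 -> H0 at depth 9
  lookup 19.76.218.229: bits 0 walk d0:-→d1:- -> no-route
  add 202.176.0.0/12 -> H2 at depth 12
  lookup 202.176.5.98: bits 1100101010110 walk d0:-→d1:-→d2:-→d3:-→d4:-→d5:-→d6:-→d7:-→d8:-→d9:-→d10:-→d11:-→d12:H2→d13:- -> H2
  add 202.176.0.0/12 -> H0 at depth 12
  add 68.128.0.0/10 -> H1 at depth 10
  add 202.183.0.0/20 -> H0 at depth 20
  lookup 68.128.0.0: bits 0100010010 walk d0:-→d1:-→d2:-→d3:-→d4:-→d5:-→d6:-→d7:-→d8:-→d9:H0→d10:H1 -> H1
  add 64.0.0.0/2 -> H1 at depth 2
  add 68.128.0.0/10 -> H2 at depth 10
  lookup 202.183.5.5: bits 110010101011011100000101 walk d0:-→d1:-→d2:-→d3:-→d4:-→d5:-→d6:-→d7:-→d8:-→d9:-→d10:-→d11:-→d12:H0→d13:-→d14:-→d15:-→d16:-→d17:-→d18:-→d19:-→d20:H0→d21:-→d22:-→d23:-→d24:H1 -> H1
  add 68.137.72.0/24 -> H2 at depth 24
  lookup 77.109.88.119: bits 0100 walk d0:-→d1:-→d2:H1→d3:-→d4:- -> H1
  lookup 119.12.60.246: bits 01 walk d0:-→d1:-→d2:H1 -> H1
  add 0.0.0.0/0 -> H1 at depth 0
  add 68.137.72.0/29 -> H2 at depth 29
  add 68.0.0.0/8 -> H1 at depth 8
  lookup 202.183.5.57: bits 110010101011011100000101 walk d0:H1→d1:-→d2:-→d3:-→d4:-→d5:-→d6:-→d7:-→d8:-→d9:-→d10:-→d11:-→d12:H0→d13:-→d14:-→d15:-→d16:-→d17:-→d18:-→d19:-→d20:H0→d21:-→d22:-→d23:-→d24:H1 -> H1
  add 202.183.0.0/16 -> H1 at depth 16
  add 202.0.0.0/8 -> H0 at depth 8
  add 202.183.5.0/24 -> H1 at depth 24
  add 202.128.0.0/10 -> H0 at depth 10
  lookup 202.183.5.2: bits 110010101011011100000101 walk d0:H1→d1:-→d2:-→d3:-→d4:-→d5:-→d6:-→d7:-→d8:H0→d9:-→d10:H0→d11:-→d12:H0→d13:-→d14:-→d15:-→d16:H1→d17:-→d18:-→d19:-→d20:H0→d21:-→d22:-→d23:-→d24:H1 -> H1
  lookup 20.189.216.14: bits 0 walk d0:H1→d1:- -> H1
  add 202.183.5.5/32 -> H1 at depth 32
  lookup 202.128.0.109: bits 1100101010 walk d0:H1→d1:-→d2:-→d3:-→d4:-→d5:-→d6:-→d7:-→d8:H0→d9:-→d10:H0 -> H0
  lookup 202.176.6.183: bits 1100101010110 walk d0:H1→d1:-→d2:-→d3:-→d4:-→d5:-→d6:-→d7:-→d8:H0→d9:-→d10:H0→d11:-→d12:H0→d13:- -> H0
  add 202.183.0.0/16 -> H0 at depth 16
  add 0.0.0.0/1 -> H0 at depth 1
  lookup 202.176.3.109: bits 1100101010110 walk d0:H1→d1:-→d2:-→d3:-→d4:-→d5:-→d6:-→d7:-→d8:H0→d9:-→d10:H0→d11:-→d12:H0→d13:- -> H0
  lookup 0.0.0.27: bits 0 walk d0:H1→d1:H0 -> H0
  lookup 202.0.1.104: bits 11001010 walk d0:H1→d1:-→d2:-→d3:-→d4:-→d5:-→d6:-→d7:-→d8:H0 -> H0
  lookup 202.130.44.8: bits 1100101010 walk d0:H1→d1:-→d2:-→d3:-→d4:-→d5:-→d6:-→d7:-→d8:H0→d9:-→d10:H0 -> H0
  add 202.183.5.0/28 -> H0 at depth 28
  del 202.183.5.5/32 (clear depth 32)
  add 0.0.0.0/0 -> H1 at depth 0

== LOOKUPS ==
["no-route","H2","H1","H1","H1","H1","H1","H1","H1","H0","H0","H0","H0","H0","H0"]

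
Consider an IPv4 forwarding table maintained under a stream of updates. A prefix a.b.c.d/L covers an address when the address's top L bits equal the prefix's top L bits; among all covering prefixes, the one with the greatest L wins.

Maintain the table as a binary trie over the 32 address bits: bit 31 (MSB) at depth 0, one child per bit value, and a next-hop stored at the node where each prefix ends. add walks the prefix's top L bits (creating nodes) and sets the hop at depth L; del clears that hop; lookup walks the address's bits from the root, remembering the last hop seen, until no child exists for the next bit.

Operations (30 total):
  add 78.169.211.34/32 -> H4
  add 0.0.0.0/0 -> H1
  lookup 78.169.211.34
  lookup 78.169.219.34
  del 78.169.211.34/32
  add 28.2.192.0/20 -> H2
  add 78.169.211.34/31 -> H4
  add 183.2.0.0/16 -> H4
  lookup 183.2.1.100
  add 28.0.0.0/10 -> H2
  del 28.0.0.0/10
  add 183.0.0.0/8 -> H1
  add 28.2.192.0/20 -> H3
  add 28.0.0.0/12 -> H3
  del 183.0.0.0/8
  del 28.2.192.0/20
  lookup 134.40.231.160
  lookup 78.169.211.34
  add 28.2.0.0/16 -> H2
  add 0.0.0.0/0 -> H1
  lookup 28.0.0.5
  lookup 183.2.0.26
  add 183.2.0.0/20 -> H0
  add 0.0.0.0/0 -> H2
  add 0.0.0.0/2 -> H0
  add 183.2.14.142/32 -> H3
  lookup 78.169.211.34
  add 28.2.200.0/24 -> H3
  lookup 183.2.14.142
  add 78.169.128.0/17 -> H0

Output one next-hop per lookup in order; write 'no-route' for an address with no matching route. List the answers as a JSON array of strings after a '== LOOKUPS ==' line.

Apply in order:
  + 78.169.211.34/32 (H4) depth=32
  + 0.0.0.0/0 (H1) depth=0
  Q 78.169.211.34: descend 01001110101010011101001100100010 ; hops seen [H1,H4] ; pick H4
  Q 78.169.219.34: descend 01001110101010011101 ; hops seen [H1] ; pick H1
  del 78.169.211.34/32 (clear depth 32)
  + 28.2.192.0/20 (H2) depth=20
  + 78.169.211.34/31 (H4) depth=31
  + 183.2.0.0/16 (H4) depth=16
  Q 183.2.1.100: descend 1011011100000010 ; hops seen [H1,H4] ; pick H4
  + 28.0.0.0/10 (H2) depth=10
  del 28.0.0.0/10 (clear depth 10)
  + 183.0.0.0/8 (H1) depth=8
  + 28.2.192.0/20 (H3) depth=20
  + 28.0.0.0/12 (H3) depth=12
  del 183.0.0.0/8 (clear depth 8)
  del 28.2.192.0/20 (clear depth 20)
  Q 134.40.231.160: descend 10 ; hops seen [H1] ; pick H1
  Q 78.169.211.34: descend 01001110101010011101001100100010 ; hops seen [H1,H4] ; pick H4
  + 28.2.0.0/16 (H2) depth=16
  + 0.0.0.0/0 (H1) depth=0
  Q 28.0.0.5: descend 00011100000000 ; hops seen [H1,H3] ; pick H3
  Q 183.2.0.26: descend 1011011100000010 ; hops seen [H1,H4] ; pick H4
  + 183.2.0.0/20 (H0) depth=20
  + 0.0.0.0/0 (H2) depth=0
  + 0.0.0.0/2 (H0) depth=2
  + 183.2.14.142/32 (H3) depth=32
  Q 78.169.211.34: descend 01001110101010011101001100100010 ; hops seen [H2,H4] ; pick H4
  + 28.2.200.0/24 (H3) depth=24
  Q 183.2.14.142: descend 10110111000000100000111010001110 ; hops seen [H2,H4,H0,H3] ; pick H3
  + 78.169.128.0/17 (H0) depth=17

== LOOKUPS ==
["H4","H1","H4","H1","H4","H3","H4","H4","H3"]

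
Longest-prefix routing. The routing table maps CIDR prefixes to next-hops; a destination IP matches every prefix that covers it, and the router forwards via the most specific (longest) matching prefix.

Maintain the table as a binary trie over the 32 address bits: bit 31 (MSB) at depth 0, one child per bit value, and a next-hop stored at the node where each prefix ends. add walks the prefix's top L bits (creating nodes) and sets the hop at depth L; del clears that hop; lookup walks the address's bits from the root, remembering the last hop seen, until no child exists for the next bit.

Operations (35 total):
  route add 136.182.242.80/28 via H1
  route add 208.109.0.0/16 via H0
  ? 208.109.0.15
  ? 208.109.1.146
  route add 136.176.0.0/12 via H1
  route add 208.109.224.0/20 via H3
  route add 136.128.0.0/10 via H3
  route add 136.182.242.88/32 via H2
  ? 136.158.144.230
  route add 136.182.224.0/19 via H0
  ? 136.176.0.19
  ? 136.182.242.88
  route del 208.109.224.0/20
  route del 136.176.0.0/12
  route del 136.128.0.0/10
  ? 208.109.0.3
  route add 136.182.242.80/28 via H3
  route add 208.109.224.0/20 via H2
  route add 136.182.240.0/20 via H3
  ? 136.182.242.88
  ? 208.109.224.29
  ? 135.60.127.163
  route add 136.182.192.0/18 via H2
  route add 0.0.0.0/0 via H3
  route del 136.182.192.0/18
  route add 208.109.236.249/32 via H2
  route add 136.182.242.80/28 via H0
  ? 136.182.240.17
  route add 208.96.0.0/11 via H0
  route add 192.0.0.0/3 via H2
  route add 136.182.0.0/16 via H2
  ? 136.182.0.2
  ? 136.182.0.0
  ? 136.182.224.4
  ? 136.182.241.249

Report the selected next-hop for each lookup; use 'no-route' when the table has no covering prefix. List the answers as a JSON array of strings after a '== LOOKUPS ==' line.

Process each operation:
  + 136.182.242.80/28 (H1) depth=28
  + 208.109.0.0/16 (H0) depth=16
  Q 208.109.0.15: descend 1101000001101101 ; hops seen [H0] ; pick H0
  Q 208.109.1.146: descend 1101000001101101 ; hops seen [H0] ; pick H0
  + 136.176.0.0/12 (H1) depth=12
  + 208.109.224.0/20 (H3) depth=20
  + 136.128.0.0/10 (H3) depth=10
  + 136.182.242.88/32 (H2) depth=32
  Q 136.158.144.230: descend 1000100010 ; hops seen [H3] ; pick H3
  + 136.182.224.0/19 (H0) depth=19
  Q 136.176.0.19: descend 1000100010110 ; hops seen [H3,H1] ; pick H1
  Q 136.182.242.88: descend 10001000101101101111001001011000 ; hops seen [H3,H1,H0,H1,H2] ; pick H2
  del 208.109.224.0/20 (clear depth 20)
  del 136.176.0.0/12 (clear depth 12)
  del 136.128.0.0/10 (clear depth 10)
  Q 208.109.0.3: descend 1101000001101101 ; hops seen [H0] ; pick H0
  + 136.182.242.80/28 (H3) depth=28
  + 208.109.224.0/20 (H2) depth=20
  + 136.182.240.0/20 (H3) depth=20
  Q 136.182.242.88: descend 10001000101101101111001001011000 ; hops seen [H0,H3,H3,H2] ; pick H2
  Q 208.109.224.29: descend 11010000011011011110 ; hops seen [H0,H2] ; pick H2
  Q 135.60.127.163: descend 1000 ; hops seen [∅] ; pick no-route
  + 136.182.192.0/18 (H2) depth=18
  + 0.0.0.0/0 (H3) depth=0
  del 136.182.192.0/18 (clear depth 18)
  + 208.109.236.249/32 (H2) depth=32
  + 136.182.242.80/28 (H0) depth=28
  Q 136.182.240.17: descend 1000100010110110111100 ; hops seen [H3,H0,H3] ; pick H3
  + 208.96.0.0/11 (H0) depth=11
  + 192.0.0.0/3 (H2) depth=3
  + 136.182.0.0/16 (H2) depth=16
  Q 136.182.0.2: descend 1000100010110110 ; hops seen [H3,H2] ; pick H2
  Q 136.182.0.0: descend 1000100010110110 ; hops seen [H3,H2] ; pick H2
  Q 136.182.224.4: descend 1000100010110110111 ; hops seen [H3,H2,H0] ; pick H0
  Q 136.182.241.249: descend 1000100010110110111100 ; hops seen [H3,H2,H0,H3] ; pick H3

== LOOKUPS ==
["H0","H0","H3","H1","H2","H0","H2","H2","no-route","H3","H2","H2","H0","H3"]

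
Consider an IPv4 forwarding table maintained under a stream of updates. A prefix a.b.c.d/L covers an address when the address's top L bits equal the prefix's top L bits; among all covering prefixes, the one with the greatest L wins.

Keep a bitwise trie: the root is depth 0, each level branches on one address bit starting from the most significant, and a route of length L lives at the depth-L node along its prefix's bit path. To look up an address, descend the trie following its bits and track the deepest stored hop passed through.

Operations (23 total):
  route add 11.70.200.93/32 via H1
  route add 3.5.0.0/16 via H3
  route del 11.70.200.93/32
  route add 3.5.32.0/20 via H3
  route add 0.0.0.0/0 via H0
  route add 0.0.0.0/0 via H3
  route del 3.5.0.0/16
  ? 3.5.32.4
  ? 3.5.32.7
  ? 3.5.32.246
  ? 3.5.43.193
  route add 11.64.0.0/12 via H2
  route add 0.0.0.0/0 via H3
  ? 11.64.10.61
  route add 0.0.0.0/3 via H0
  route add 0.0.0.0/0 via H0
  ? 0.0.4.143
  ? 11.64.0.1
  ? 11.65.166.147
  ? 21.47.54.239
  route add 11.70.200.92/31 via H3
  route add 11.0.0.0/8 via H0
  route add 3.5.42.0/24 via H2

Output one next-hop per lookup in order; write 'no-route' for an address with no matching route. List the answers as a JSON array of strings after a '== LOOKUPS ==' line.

Process each operation:
  add 11.70.200.93/32 -> H1 at depth 32
  add 3.5.0.0/16 -> H3 at depth 16
  del 11.70.200.93/32 (clear depth 32)
  add 3.5.32.0/20 -> H3 at depth 20
  add 0.0.0.0/0 -> H0 at depth 0
  add 0.0.0.0/0 -> H3 at depth 0
  del 3.5.0.0/16 (clear depth 16)
  lookup 3.5.32.4: bits 00000011000001010010 walk d0:H3→d1:-→d2:-→d3:-→d4:-→d5:-→d6:-→d7:-→d8:-→d9:-→d10:-→d11:-→d12:-→d13:-→d14:-→d15:-→d16:-→d17:-→d18:-→d19:-→d20:H3 -> H3
  lookup 3.5.32.7: bits 00000011000001010010 walk d0:H3→d1:-→d2:-→d3:-→d4:-→d5:-→d6:-→d7:-→d8:-→d9:-→d10:-→d11:-→d12:-→d13:-→d14:-→d15:-→d16:-→d17:-→d18:-→d19:-→d20:H3 -> H3
  lookup 3.5.32.246: bits 00000011000001010010 walk d0:H3→d1:-→d2:-→d3:-→d4:-→d5:-→d6:-→d7:-→d8:-→d9:-→d10:-→d11:-→d12:-→d13:-→d14:-→d15:-→d16:-→d17:-→d18:-→d19:-→d20:H3 -> H3
  lookup 3.5.43.193: bits 00000011000001010010 walk d0:H3→d1:-→d2:-→d3:-→d4:-→d5:-→d6:-→d7:-→d8:-→d9:-→d10:-→d11:-→d12:-→d13:-→d14:-→d15:-→d16:-→d17:-→d18:-→d19:-→d20:H3 -> H3
  add 11.64.0.0/12 -> H2 at depth 12
  add 0.0.0.0/0 -> H3 at depth 0
  lookup 11.64.10.61: bits 0000101101000 walk d0:H3→d1:-→d2:-→d3:-→d4:-→d5:-→d6:-→d7:-→d8:-→d9:-→d10:-→d11:-→d12:H2→d13:- -> H2
  add 0.0.0.0/3 -> H0 at depth 3
  add 0.0.0.0/0 -> H0 at depth 0
  lookup 0.0.4.143: bits 000000 walk d0:H0→d1:-→d2:-→d3:H0→d4:-→d5:-→d6:- -> H0
  lookup 11.64.0.1: bits 0000101101000 walk d0:H0→d1:-→d2:-→d3:H0→d4:-→d5:-→d6:-→d7:-→d8:-→d9:-→d10:-→d11:-→d12:H2→d13:- -> H2
  lookup 11.65.166.147: bits 0000101101000 walk d0:H0→d1:-→d2:-→d3:H0→d4:-→d5:-→d6:-→d7:-→d8:-→d9:-→d10:-→d11:-→d12:H2→d13:- -> H2
  lookup 21.47.54.239: bits 000 walk d0:H0→d1:-→d2:-→d3:H0 -> H0
  add 11.70.200.92/31 -> H3 at depth 31
  add 11.0.0.0/8 -> H0 at depth 8
  add 3.5.42.0/24 -> H2 at depth 24

== LOOKUPS ==
["H3","H3","H3","H3","H2","H0","H2","H2","H0"]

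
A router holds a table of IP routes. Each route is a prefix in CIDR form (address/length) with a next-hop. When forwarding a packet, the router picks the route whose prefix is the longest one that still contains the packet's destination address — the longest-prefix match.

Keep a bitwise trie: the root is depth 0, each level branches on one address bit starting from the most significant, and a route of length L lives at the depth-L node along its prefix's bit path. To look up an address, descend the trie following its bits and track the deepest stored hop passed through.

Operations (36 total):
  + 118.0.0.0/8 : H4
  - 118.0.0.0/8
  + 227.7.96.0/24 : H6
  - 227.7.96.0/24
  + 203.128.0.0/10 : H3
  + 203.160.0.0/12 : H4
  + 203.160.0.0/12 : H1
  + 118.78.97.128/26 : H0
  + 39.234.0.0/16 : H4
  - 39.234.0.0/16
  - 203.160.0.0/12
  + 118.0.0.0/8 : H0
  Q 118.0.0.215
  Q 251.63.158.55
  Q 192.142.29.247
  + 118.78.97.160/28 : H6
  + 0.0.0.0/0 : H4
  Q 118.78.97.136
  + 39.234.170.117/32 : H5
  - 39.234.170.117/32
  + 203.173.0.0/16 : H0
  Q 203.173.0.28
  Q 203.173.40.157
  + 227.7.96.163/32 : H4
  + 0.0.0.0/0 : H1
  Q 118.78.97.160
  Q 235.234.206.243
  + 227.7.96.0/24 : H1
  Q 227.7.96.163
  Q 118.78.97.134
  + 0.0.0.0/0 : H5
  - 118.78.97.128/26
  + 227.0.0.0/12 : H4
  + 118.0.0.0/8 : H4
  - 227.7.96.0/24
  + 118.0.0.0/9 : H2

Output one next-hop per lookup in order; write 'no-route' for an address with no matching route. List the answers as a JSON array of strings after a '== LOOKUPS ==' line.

Trace:
  add 118.0.0.0/8 -> H4 at depth 8
  del 118.0.0.0/8 (clear depth 8)
  add 227.7.96.0/24 -> H6 at depth 24
  del 227.7.96.0/24 (clear depth 24)
  add 203.128.0.0/10 -> H3 at depth 10
  add 203.160.0.0/12 -> H4 at depth 12
  add 203.160.0.0/12 -> H1 at depth 12
  add 118.78.97.128/26 -> H0 at depth 26
  add 39.234.0.0/16 -> H4 at depth 16
  del 39.234.0.0/16 (clear depth 16)
  del 203.160.0.0/12 (clear depth 12)
  add 118.0.0.0/8 -> H0 at depth 8
  Q 118.0.0.215: descend 011101100 ; hops seen [H0] ; pick H0
  Q 251.63.158.55: descend 111 ; hops seen [∅] ; pick no-route
  Q 192.142.29.247: descend 1100 ; hops seen [∅] ; pick no-route
  add 118.78.97.160/28 -> H6 at depth 28
  add 0.0.0.0/0 -> H4 at depth 0
  Q 118.78.97.136: descend 01110110010011100110000110 ; hops seen [H4,H0,H0] ; pick H0
  add 39.234.170.117/32 -> H5 at depth 32
  del 39.234.170.117/32 (clear depth 32)
  add 203.173.0.0/16 -> H0 at depth 16
  Q 203.173.0.28: descend 1100101110101101 ; hops seen [H4,H3,H0] ; pick H0
  Q 203.173.40.157: descend 1100101110101101 ; hops seen [H4,H3,H0] ; pick H0
  add 227.7.96.163/32 -> H4 at depth 32
  add 0.0.0.0/0 -> H1 at depth 0
  Q 118.78.97.160: descend 0111011001001110011000011010 ; hops seen [H1,H0,H0,H6] ; pick H6
  Q 235.234.206.243: descend 1110 ; hops seen [H1] ; pick H1
  add 227.7.96.0/24 -> H1 at depth 24
  Q 227.7.96.163: descend 11100011000001110110000010100011 ; hops seen [H1,H1,H4] ; pick H4
  Q 118.78.97.134: descend 01110110010011100110000110 ; hops seen [H1,H0,H0] ; pick H0
  add 0.0.0.0/0 -> H5 at depth 0
  del 118.78.97.128/26 (clear depth 26)
  add 227.0.0.0/12 -> H4 at depth 12
  add 118.0.0.0/8 -> H4 at depth 8
  del 227.7.96.0/24 (clear depth 24)
  add 118.0.0.0/9 -> H2 at depth 9

== LOOKUPS ==
["H0","no-route","no-route","H0","H0","H0","H6","H1","H4","H0"]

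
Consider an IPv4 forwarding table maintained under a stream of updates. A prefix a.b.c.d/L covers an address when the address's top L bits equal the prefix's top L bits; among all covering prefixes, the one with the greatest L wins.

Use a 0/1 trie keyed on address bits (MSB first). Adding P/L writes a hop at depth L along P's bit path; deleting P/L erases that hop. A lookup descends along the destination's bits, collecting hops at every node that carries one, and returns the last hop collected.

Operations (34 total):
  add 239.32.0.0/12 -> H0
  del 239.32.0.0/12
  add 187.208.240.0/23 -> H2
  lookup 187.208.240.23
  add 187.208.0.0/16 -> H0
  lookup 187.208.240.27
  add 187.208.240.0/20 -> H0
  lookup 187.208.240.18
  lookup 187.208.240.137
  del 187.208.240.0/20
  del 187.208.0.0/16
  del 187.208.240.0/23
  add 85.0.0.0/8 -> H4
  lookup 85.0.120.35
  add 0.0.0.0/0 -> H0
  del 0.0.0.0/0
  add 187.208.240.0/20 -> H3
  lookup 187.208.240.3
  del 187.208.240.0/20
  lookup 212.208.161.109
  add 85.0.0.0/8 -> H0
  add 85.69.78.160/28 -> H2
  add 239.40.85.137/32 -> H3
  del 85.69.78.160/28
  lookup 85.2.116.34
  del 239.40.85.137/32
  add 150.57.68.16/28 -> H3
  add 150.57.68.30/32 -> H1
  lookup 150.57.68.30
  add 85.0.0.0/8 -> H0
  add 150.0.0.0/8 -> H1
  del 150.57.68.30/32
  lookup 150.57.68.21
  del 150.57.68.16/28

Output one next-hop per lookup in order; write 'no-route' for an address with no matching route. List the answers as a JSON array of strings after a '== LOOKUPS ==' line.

Trace:
  add 239.32.0.0/12 -> H0 at depth 12
  del 239.32.0.0/12 (clear depth 12)
  add 187.208.240.0/23 -> H2 at depth 23
  Q 187.208.240.23: descend 10111011110100001111000 ; hops seen [H2] ; pick H2
  add 187.208.0.0/16 -> H0 at depth 16
  Q 187.208.240.27: descend 10111011110100001111000 ; hops seen [H0,H2] ; pick H2
  add 187.208.240.0/20 -> H0 at depth 20
  Q 187.208.240.18: descend 10111011110100001111000 ; hops seen [H0,H0,H2] ; pick H2
  Q 187.208.240.137: descend 10111011110100001111000 ; hops seen [H0,H0,H2] ; pick H2
  del 187.208.240.0/20 (clear depth 20)
  del 187.208.0.0/16 (clear depth 16)
  del 187.208.240.0/23 (clear depth 23)
  add 85.0.0.0/8 -> H4 at depth 8
  Q 85.0.120.35: descend 01010101 ; hops seen [H4] ; pick H4
  add 0.0.0.0/0 -> H0 at depth 0
  del 0.0.0.0/0 (clear depth 0)
  add 187.208.240.0/20 -> H3 at depth 20
  Q 187.208.240.3: descend 10111011110100001111000 ; hops seen [H3] ; pick H3
  del 187.208.240.0/20 (clear depth 20)
  Q 212.208.161.109: descend 11 ; hops seen [∅] ; pick no-route
  add 85.0.0.0/8 -> H0 at depth 8
  add 85.69.78.160/28 -> H2 at depth 28
  add 239.40.85.137/32 -> H3 at depth 32
  del 85.69.78.160/28 (clear depth 28)
  Q 85.2.116.34: descend 010101010 ; hops seen [H0] ; pick H0
  del 239.40.85.137/32 (clear depth 32)
  add 150.57.68.16/28 -> H3 at depth 28
  add 150.57.68.30/32 -> H1 at depth 32
  Q 150.57.68.30: descend 10010110001110010100010000011110 ; hops seen [H3,H1] ; pick H1
  add 85.0.0.0/8 -> H0 at depth 8
  add 150.0.0.0/8 -> H1 at depth 8
  del 150.57.68.30/32 (clear depth 32)
  Q 150.57.68.21: descend 1001011000111001010001000001 ; hops seen [H1,H3] ; pick H3
  del 150.57.68.16/28 (clear depth 28)

== LOOKUPS ==
["H2","H2","H2","H2","H4","H3","no-route","H0","H1","H3"]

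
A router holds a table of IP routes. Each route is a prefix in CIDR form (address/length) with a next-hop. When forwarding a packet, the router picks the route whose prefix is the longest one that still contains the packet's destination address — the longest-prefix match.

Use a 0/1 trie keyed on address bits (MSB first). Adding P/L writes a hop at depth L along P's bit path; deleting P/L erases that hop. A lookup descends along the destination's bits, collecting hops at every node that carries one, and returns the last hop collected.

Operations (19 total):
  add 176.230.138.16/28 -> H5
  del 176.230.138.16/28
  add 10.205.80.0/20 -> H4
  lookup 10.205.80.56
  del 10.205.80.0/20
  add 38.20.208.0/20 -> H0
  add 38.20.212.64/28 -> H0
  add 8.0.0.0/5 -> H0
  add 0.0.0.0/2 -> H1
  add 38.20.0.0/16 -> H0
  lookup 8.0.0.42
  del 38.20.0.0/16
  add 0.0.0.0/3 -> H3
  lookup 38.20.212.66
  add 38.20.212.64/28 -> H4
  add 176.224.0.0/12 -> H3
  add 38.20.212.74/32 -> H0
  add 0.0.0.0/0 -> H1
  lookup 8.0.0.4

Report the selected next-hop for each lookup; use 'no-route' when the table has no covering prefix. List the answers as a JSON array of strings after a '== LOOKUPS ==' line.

Process each operation:
  + 176.230.138.16/28 (H5) depth=28
  - 176.230.138.16/28 clear@28
  + 10.205.80.0/20 (H4) depth=20
  lookup 10.205.80.56: bits 00001010110011010101 walk d0:-→d1:-→d2:-→d3:-→d4:-→d5:-→d6:-→d7:-→d8:-→d9:-→d10:-→d11:-→d12:-→d13:-→d14:-→d15:-→d16:-→d17:-→d18:-→d19:-→d20:H4 -> H4
  - 10.205.80.0/20 clear@20
  + 38.20.208.0/20 (H0) depth=20
  + 38.20.212.64/28 (H0) depth=28
  + 8.0.0.0/5 (H0) depth=5
  + 0.0.0.0/2 (H1) depth=2
  + 38.20.0.0/16 (H0) depth=16
  lookup 8.0.0.42: bits 000010 walk d0:-→d1:-→d2:H1→d3:-→d4:-→d5:H0→d6:- -> H0
  - 38.20.0.0/16 clear@16
  + 0.0.0.0/3 (H3) depth=3
  lookup 38.20.212.66: bits 0010011000010100110101000100 walk d0:-→d1:-→d2:H1→d3:-→d4:-→d5:-→d6:-→d7:-→d8:-→d9:-→d10:-→d11:-→d12:-→d13:-→d14:-→d15:-→d16:-→d17:-→d18:-→d19:-→d20:H0→d21:-→d22:-→d23:-→d24:-→d25:-→d26:-→d27:-→d28:H0 -> H0
  + 38.20.212.64/28 (H4) depth=28
  + 176.224.0.0/12 (H3) depth=12
  + 38.20.212.74/32 (H0) depth=32
  + 0.0.0.0/0 (H1) depth=0
  lookup 8.0.0.4: bits 000010 walk d0:H1→d1:-→d2:H1→d3:H3→d4:-→d5:H0→d6:- -> H0

== LOOKUPS ==
["H4","H0","H0","H0"]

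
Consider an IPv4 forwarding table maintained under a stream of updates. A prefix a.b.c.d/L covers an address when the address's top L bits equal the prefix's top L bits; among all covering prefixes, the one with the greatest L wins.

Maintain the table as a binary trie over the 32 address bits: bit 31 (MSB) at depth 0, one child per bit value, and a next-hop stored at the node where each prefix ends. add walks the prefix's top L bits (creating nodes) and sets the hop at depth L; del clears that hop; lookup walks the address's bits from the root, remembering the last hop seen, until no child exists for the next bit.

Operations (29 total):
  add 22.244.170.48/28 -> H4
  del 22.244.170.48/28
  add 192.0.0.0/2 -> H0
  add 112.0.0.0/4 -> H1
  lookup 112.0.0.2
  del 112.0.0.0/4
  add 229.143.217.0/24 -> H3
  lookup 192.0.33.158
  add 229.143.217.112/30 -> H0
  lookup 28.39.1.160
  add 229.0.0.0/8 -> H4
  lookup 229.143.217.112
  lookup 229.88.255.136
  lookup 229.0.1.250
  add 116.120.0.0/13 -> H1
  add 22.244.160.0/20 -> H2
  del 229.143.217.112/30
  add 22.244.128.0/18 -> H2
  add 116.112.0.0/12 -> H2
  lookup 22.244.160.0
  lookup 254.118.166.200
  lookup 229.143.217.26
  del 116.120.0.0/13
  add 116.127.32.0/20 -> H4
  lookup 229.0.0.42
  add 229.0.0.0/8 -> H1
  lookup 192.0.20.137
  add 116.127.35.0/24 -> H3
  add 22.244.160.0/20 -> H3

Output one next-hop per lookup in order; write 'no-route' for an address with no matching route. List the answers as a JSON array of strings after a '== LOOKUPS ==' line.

Process each operation:
  add 22.244.170.48/28 -> H4 at depth 28
  - 22.244.170.48/28 clear@28
  add 192.0.0.0/2 -> H0 at depth 2
  add 112.0.0.0/4 -> H1 at depth 4
  lookup 112.0.0.2: bits 0111 walk d0:-→d1:-→d2:-→d3:-→d4:H1 -> H1
  - 112.0.0.0/4 clear@4
  add 229.143.217.0/24 -> H3 at depth 24
  lookup 192.0.33.158: bits 11 walk d0:-→d1:-→d2:H0 -> H0
  add 229.143.217.112/30 -> H0 at depth 30
  lookup 28.39.1.160: bits 0001 walk d0:-→d1:-→d2:-→d3:-→d4:- -> no-route
  add 229.0.0.0/8 -> H4 at depth 8
  lookup 229.143.217.112: bits 111001011000111111011001011100 walk d0:-→d1:-→d2:H0→d3:-→d4:-→d5:-→d6:-→d7:-→d8:H4→d9:-→d10:-→d11:-→d12:-→d13:-→d14:-→d15:-→d16:-→d17:-→d18:-→d19:-→d20:-→d21:-→d22:-→d23:-→d24:H3→d25:-→d26:-→d27:-→d28:-→d29:-→d30:H0 -> H0
  lookup 229.88.255.136: bits 11100101 walk d0:-→d1:-→d2:H0→d3:-→d4:-→d5:-→d6:-→d7:-→d8:H4 -> H4
  lookup 229.0.1.250: bits 11100101 walk d0:-→d1:-→d2:H0→d3:-→d4:-→d5:-→d6:-→d7:-→d8:H4 -> H4
  add 116.120.0.0/13 -> H1 at depth 13
  add 22.244.160.0/20 -> H2 at depth 20
  - 229.143.217.112/30 clear@30
  add 22.244.128.0/18 -> H2 at depth 18
  add 116.112.0.0/12 -> H2 at depth 12
  lookup 22.244.160.0: bits 00010110111101001010 walk d0:-→d1:-→d2:-→d3:-→d4:-→d5:-→d6:-→d7:-→d8:-→d9:-→d10:-→d11:-→d12:-→d13:-→d14:-→d15:-→d16:-→d17:-→d18:H2→d19:-→d20:H2 -> H2
  lookup 254.118.166.200: bits 111 walk d0:-→d1:-→d2:H0→d3:- -> H0
  lookup 229.143.217.26: bits 1110010110001111110110010 walk d0:-→d1:-→d2:H0→d3:-→d4:-→d5:-→d6:-→d7:-→d8:H4→d9:-→d10:-→d11:-→d12:-→d13:-→d14:-→d15:-→d16:-→d17:-→d18:-→d19:-→d20:-→d21:-→d22:-→d23:-→d24:H3→d25:- -> H3
  - 116.120.0.0/13 clear@13
  add 116.127.32.0/20 -> H4 at depth 20
  lookup 229.0.0.42: bits 11100101 walk d0:-→d1:-→d2:H0→d3:-→d4:-→d5:-→d6:-→d7:-→d8:H4 -> H4
  add 229.0.0.0/8 -> H1 at depth 8
  lookup 192.0.20.137: bits 11 walk d0:-→d1:-→d2:H0 -> H0
  add 116.127.35.0/24 -> H3 at depth 24
  add 22.244.160.0/20 -> H3 at depth 20

== LOOKUPS ==
["H1","H0","no-route","H0","H4","H4","H2","H0","H3","H4","H0"]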